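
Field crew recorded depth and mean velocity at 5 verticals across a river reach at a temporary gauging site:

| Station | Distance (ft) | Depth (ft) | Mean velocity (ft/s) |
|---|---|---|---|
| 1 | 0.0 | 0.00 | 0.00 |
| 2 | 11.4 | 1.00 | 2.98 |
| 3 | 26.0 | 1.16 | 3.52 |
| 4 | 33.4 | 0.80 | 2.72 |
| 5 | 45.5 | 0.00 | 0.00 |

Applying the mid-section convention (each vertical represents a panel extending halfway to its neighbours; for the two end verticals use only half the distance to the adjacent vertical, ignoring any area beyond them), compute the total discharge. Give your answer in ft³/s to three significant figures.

w_2 = (26.0 − 0.0)/2 = 13 ft; q_2 = 2.98 × 1.00 × 13 = 38.74 ft³/s
w_3 = (33.4 − 11.4)/2 = 11 ft; q_3 = 3.52 × 1.16 × 11 = 44.92 ft³/s
w_4 = (45.5 − 26.0)/2 = 9.75 ft; q_4 = 2.72 × 0.80 × 9.75 = 21.22 ft³/s
Stations 1, 5 contribute zero (depth or velocity is 0).
Q = Σ qᵢ = 104.9 ft³/s

105 ft³/s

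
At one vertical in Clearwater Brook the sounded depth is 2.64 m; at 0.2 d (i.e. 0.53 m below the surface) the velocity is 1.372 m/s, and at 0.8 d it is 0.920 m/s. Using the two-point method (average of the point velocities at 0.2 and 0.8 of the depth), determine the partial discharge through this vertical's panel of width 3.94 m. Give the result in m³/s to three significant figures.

v̄ = (1.372 + 0.920) / 2 = 1.146 m/s
q = v̄ × d × w = 1.146 × 2.64 × 3.94 = 11.92 m³/s

11.9 m³/s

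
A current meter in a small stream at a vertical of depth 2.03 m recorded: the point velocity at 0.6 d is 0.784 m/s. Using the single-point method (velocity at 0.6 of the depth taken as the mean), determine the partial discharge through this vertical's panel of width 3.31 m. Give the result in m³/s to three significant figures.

5.27 m³/s

v̄ = v₀.₆ = 0.784 m/s
q = v̄ × d × w = 0.7840 × 2.03 × 3.31 = 5.268 m³/s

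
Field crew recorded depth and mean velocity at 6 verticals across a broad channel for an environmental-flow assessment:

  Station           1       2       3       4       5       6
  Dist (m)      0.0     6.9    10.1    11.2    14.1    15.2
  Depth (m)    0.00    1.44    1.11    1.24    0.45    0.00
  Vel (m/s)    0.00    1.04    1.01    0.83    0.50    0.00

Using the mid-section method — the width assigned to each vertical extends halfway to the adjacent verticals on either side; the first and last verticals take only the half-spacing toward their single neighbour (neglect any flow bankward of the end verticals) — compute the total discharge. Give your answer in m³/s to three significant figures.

12.5 m³/s

w_2 = (10.1 − 0.0)/2 = 5.05 m; q_2 = 1.04 × 1.44 × 5.05 = 7.563 m³/s
w_3 = (11.2 − 6.9)/2 = 2.15 m; q_3 = 1.01 × 1.11 × 2.15 = 2.410 m³/s
w_4 = (14.1 − 10.1)/2 = 2 m; q_4 = 0.83 × 1.24 × 2 = 2.058 m³/s
w_5 = (15.2 − 11.2)/2 = 2 m; q_5 = 0.50 × 0.45 × 2 = 0.4500 m³/s
Stations 1, 6 contribute zero (depth or velocity is 0).
Q = Σ qᵢ = 12.48 m³/s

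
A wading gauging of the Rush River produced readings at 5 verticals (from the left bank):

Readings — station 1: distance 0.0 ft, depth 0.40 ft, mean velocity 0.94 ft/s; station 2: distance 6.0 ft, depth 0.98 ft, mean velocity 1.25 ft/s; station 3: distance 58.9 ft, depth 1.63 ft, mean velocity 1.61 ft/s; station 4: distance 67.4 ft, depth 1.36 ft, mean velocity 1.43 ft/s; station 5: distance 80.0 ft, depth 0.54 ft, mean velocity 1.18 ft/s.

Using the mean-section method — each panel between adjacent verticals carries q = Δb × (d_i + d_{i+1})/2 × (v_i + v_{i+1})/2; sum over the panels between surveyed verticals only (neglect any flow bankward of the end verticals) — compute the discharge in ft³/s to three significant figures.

Panel 1-2: Δb = 6 ft, d̄ = (0.40+0.98)/2 = 0.69, v̄ = (0.94+1.25)/2 = 1.095 → q = 6×0.69×1.095 = 4.533 ft³/s
Panel 2-3: Δb = 52.9 ft, d̄ = (0.98+1.63)/2 = 1.305, v̄ = (1.25+1.61)/2 = 1.43 → q = 52.9×1.305×1.43 = 98.72 ft³/s
Panel 3-4: Δb = 8.5 ft, d̄ = (1.63+1.36)/2 = 1.495, v̄ = (1.61+1.43)/2 = 1.52 → q = 8.5×1.495×1.52 = 19.32 ft³/s
Panel 4-5: Δb = 12.6 ft, d̄ = (1.36+0.54)/2 = 0.95, v̄ = (1.43+1.18)/2 = 1.305 → q = 12.6×0.95×1.305 = 15.62 ft³/s
Q = Σ q = 138.2 ft³/s

138 ft³/s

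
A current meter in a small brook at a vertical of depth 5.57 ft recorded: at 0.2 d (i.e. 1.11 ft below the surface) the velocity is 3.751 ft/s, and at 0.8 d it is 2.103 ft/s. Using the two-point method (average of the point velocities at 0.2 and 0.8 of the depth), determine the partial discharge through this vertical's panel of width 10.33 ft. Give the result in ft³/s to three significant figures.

v̄ = (3.751 + 2.103) / 2 = 2.927 ft/s
q = v̄ × d × w = 2.927 × 5.57 × 10.33 = 168.4 ft³/s

168 ft³/s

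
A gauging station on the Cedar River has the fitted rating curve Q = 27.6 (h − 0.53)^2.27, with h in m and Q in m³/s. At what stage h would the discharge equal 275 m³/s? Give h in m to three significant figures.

h − h₀ = (Q/C)^(1/b) = (275/27.6)^(1/2.27) = 2.753 m
h = 0.53 + 2.753 = 3.283 m

3.28 m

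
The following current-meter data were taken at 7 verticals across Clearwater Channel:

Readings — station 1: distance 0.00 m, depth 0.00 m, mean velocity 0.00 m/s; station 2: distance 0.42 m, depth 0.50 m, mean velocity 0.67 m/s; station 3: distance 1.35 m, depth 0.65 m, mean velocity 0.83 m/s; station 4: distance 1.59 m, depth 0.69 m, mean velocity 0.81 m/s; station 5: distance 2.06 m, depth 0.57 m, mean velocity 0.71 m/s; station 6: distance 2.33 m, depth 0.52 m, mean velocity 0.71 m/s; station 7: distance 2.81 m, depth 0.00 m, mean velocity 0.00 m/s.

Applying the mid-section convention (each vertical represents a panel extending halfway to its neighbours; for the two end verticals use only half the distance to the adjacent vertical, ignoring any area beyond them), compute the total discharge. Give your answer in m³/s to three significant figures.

w_2 = (1.35 − 0.00)/2 = 0.675 m; q_2 = 0.67 × 0.50 × 0.675 = 0.2261 m³/s
w_3 = (1.59 − 0.42)/2 = 0.585 m; q_3 = 0.83 × 0.65 × 0.585 = 0.3156 m³/s
w_4 = (2.06 − 1.35)/2 = 0.355 m; q_4 = 0.81 × 0.69 × 0.355 = 0.1984 m³/s
w_5 = (2.33 − 1.59)/2 = 0.37 m; q_5 = 0.71 × 0.57 × 0.37 = 0.1497 m³/s
w_6 = (2.81 − 2.06)/2 = 0.375 m; q_6 = 0.71 × 0.52 × 0.375 = 0.1385 m³/s
Stations 1, 7 contribute zero (depth or velocity is 0).
Q = Σ qᵢ = 1.028 m³/s

1.03 m³/s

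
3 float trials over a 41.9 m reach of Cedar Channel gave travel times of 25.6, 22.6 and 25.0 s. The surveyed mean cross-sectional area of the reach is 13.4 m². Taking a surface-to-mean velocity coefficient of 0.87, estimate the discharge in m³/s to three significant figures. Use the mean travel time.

t̄ = (25.6 + 22.6 + 25.0) / 3 = 24.4 s
v_surface = L / t̄ = 41.9 / 24.4 = 1.717 m/s
v_mean = 0.87 × 1.717 = 1.494 m/s
Q = A × v_mean = 13.4 × 1.494 = 20.02 m³/s

20.0 m³/s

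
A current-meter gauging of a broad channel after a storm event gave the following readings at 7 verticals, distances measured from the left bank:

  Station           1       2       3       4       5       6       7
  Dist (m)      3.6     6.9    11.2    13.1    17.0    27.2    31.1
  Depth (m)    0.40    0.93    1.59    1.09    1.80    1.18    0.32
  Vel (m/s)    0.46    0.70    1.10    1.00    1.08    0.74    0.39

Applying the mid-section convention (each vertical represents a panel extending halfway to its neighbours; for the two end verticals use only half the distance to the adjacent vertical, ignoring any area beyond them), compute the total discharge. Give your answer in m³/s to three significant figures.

w_1 = (6.9 − 3.6)/2 = 1.65 m; q_1 = 0.46 × 0.40 × 1.65 = 0.3036 m³/s
w_2 = (11.2 − 3.6)/2 = 3.8 m; q_2 = 0.70 × 0.93 × 3.8 = 2.474 m³/s
w_3 = (13.1 − 6.9)/2 = 3.1 m; q_3 = 1.10 × 1.59 × 3.1 = 5.422 m³/s
w_4 = (17.0 − 11.2)/2 = 2.9 m; q_4 = 1.00 × 1.09 × 2.9 = 3.161 m³/s
w_5 = (27.2 − 13.1)/2 = 7.05 m; q_5 = 1.08 × 1.80 × 7.05 = 13.71 m³/s
w_6 = (31.1 − 17.0)/2 = 7.05 m; q_6 = 0.74 × 1.18 × 7.05 = 6.156 m³/s
w_7 = (31.1 − 27.2)/2 = 1.95 m; q_7 = 0.39 × 0.32 × 1.95 = 0.2434 m³/s
Q = Σ qᵢ = 31.46 m³/s

31.5 m³/s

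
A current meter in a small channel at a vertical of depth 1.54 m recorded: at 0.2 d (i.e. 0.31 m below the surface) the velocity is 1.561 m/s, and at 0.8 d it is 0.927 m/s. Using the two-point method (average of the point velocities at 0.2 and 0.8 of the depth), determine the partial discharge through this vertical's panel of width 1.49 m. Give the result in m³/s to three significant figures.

2.85 m³/s

v̄ = (1.561 + 0.927) / 2 = 1.244 m/s
q = v̄ × d × w = 1.244 × 1.54 × 1.49 = 2.854 m³/s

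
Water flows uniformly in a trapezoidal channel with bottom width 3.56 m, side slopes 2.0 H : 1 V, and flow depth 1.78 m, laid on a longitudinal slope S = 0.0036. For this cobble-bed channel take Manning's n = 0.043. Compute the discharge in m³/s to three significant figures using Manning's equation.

A = (b + z·y)·y = (3.56 + 2.0×1.78)×1.78 = 12.67 m²
P = b + 2y√(1+z²) = 3.56 + 2×1.78×√(1+2.0²) = 11.52 m
R = A/P = 12.67/11.52 = 1.100 m
Q = (1/n)·A·R^(2/3)·S^(1/2) = (1/0.043) × 12.67 × 1.100^(2/3) × 0.0036^(1/2) = 18.85 m³/s

18.8 m³/s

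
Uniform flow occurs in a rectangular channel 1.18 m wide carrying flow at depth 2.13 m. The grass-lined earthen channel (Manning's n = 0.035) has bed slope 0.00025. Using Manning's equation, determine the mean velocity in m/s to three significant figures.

A = b·y = 1.18 × 2.13 = 2.513 m²
P = b + 2y = 1.18 + 2×2.13 = 5.440 m
R = A/P = 2.513/5.440 = 0.4620 m
Q = (1/n)·A·R^(2/3)·S^(1/2) = (1/0.035) × 2.513 × 0.4620^(2/3) × 0.00025^(1/2) = 0.6786 m³/s
V = Q/A = 0.6786/2.513 = 0.2700 m/s

0.270 m/s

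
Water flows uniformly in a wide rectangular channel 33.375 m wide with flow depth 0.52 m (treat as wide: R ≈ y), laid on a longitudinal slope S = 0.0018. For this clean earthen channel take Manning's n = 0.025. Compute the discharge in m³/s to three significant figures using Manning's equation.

A = b·y = 33.375 × 0.52 = 17.36 m²
Wide channel: R ≈ y = 0.52 m
Q = (1/n)·A·R^(2/3)·S^(1/2) = (1/0.025) × 17.36 × 0.5200^(2/3) × 0.0018^(1/2) = 19.05 m³/s

19.0 m³/s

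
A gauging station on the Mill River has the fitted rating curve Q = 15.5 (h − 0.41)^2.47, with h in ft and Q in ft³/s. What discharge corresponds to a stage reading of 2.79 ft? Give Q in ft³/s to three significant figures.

Q = 15.5 × (2.79 − 0.41)^2.47 = 15.5 × 2.38^2.47 = 132.0 ft³/s

132 ft³/s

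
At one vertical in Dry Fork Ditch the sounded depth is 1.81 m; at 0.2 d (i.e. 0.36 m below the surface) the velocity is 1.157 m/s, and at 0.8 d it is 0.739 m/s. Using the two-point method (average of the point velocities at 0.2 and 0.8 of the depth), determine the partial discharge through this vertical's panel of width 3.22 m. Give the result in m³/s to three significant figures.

5.53 m³/s

v̄ = (1.157 + 0.739) / 2 = 0.9480 m/s
q = v̄ × d × w = 0.9480 × 1.81 × 3.22 = 5.525 m³/s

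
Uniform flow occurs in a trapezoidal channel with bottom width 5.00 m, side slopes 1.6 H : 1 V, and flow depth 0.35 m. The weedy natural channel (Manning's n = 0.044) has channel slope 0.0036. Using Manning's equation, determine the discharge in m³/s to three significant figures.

1.21 m³/s

A = (b + z·y)·y = (5.00 + 1.6×0.35)×0.35 = 1.946 m²
P = b + 2y√(1+z²) = 5.00 + 2×0.35×√(1+1.6²) = 6.321 m
R = A/P = 1.946/6.321 = 0.3079 m
Q = (1/n)·A·R^(2/3)·S^(1/2) = (1/0.044) × 1.946 × 0.3079^(2/3) × 0.0036^(1/2) = 1.210 m³/s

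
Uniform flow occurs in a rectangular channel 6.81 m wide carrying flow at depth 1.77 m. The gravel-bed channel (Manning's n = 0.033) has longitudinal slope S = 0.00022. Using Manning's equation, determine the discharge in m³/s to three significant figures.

A = b·y = 6.81 × 1.77 = 12.05 m²
P = b + 2y = 6.81 + 2×1.77 = 10.35 m
R = A/P = 12.05/10.35 = 1.165 m
Q = (1/n)·A·R^(2/3)·S^(1/2) = (1/0.033) × 12.05 × 1.165^(2/3) × 0.00022^(1/2) = 5.997 m³/s

6.00 m³/s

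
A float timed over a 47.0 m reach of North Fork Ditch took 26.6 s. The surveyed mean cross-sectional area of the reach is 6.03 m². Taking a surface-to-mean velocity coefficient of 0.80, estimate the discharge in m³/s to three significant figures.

8.52 m³/s

v_surface = L / t̄ = 47.0 / 26.6 = 1.767 m/s
v_mean = 0.80 × 1.767 = 1.414 m/s
Q = A × v_mean = 6.03 × 1.414 = 8.524 m³/s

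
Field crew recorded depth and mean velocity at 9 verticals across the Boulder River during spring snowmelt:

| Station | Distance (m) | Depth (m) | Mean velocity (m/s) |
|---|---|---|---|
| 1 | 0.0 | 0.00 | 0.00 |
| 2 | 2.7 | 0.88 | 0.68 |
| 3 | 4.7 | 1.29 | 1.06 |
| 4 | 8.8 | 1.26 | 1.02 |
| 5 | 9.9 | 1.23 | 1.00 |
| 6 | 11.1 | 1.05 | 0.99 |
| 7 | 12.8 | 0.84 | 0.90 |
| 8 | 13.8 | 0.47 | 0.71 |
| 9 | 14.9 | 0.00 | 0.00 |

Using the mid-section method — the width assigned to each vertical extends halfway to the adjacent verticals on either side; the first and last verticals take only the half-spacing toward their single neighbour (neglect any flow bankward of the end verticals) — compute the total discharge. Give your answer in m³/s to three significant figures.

13.2 m³/s

w_2 = (4.7 − 0.0)/2 = 2.35 m; q_2 = 0.68 × 0.88 × 2.35 = 1.406 m³/s
w_3 = (8.8 − 2.7)/2 = 3.05 m; q_3 = 1.06 × 1.29 × 3.05 = 4.171 m³/s
w_4 = (9.9 − 4.7)/2 = 2.6 m; q_4 = 1.02 × 1.26 × 2.6 = 3.342 m³/s
w_5 = (11.1 − 8.8)/2 = 1.15 m; q_5 = 1.00 × 1.23 × 1.15 = 1.415 m³/s
w_6 = (12.8 − 9.9)/2 = 1.45 m; q_6 = 0.99 × 1.05 × 1.45 = 1.507 m³/s
w_7 = (13.8 − 11.1)/2 = 1.35 m; q_7 = 0.90 × 0.84 × 1.35 = 1.021 m³/s
w_8 = (14.9 − 12.8)/2 = 1.05 m; q_8 = 0.71 × 0.47 × 1.05 = 0.3504 m³/s
Stations 1, 9 contribute zero (depth or velocity is 0).
Q = Σ qᵢ = 13.21 m³/s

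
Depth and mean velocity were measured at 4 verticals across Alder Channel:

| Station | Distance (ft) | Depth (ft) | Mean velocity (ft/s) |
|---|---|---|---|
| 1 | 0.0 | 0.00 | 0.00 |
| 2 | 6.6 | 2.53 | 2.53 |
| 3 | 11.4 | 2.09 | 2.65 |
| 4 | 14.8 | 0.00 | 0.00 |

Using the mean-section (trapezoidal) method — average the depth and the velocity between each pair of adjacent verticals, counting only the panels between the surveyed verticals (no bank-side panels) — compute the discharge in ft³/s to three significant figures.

44.0 ft³/s

Panel 1-2: Δb = 6.6 ft, d̄ = (0.00+2.53)/2 = 1.265, v̄ = (0.00+2.53)/2 = 1.265 → q = 6.6×1.265×1.265 = 10.56 ft³/s
Panel 2-3: Δb = 4.8 ft, d̄ = (2.53+2.09)/2 = 2.31, v̄ = (2.53+2.65)/2 = 2.59 → q = 4.8×2.31×2.59 = 28.72 ft³/s
Panel 3-4: Δb = 3.4 ft, d̄ = (2.09+0.00)/2 = 1.045, v̄ = (2.65+0.00)/2 = 1.325 → q = 3.4×1.045×1.325 = 4.708 ft³/s
Q = Σ q = 43.99 ft³/s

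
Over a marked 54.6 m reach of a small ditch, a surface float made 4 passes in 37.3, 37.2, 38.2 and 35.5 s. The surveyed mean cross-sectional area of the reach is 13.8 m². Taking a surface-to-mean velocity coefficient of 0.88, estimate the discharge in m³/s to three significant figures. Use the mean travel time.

t̄ = (37.3 + 37.2 + 38.2 + 35.5) / 4 = 37.05 s
v_surface = L / t̄ = 54.6 / 37.05 = 1.474 m/s
v_mean = 0.88 × 1.474 = 1.297 m/s
Q = A × v_mean = 13.8 × 1.297 = 17.90 m³/s

17.9 m³/s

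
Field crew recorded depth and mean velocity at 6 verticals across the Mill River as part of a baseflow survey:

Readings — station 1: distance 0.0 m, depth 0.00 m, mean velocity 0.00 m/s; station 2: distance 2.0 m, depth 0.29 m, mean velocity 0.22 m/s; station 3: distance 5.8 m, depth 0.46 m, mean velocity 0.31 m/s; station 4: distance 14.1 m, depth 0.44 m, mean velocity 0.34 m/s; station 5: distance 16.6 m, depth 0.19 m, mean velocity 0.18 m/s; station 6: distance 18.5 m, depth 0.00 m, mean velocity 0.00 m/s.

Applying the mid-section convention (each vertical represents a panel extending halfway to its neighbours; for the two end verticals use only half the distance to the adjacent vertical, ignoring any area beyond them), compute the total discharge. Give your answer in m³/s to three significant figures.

w_2 = (5.8 − 0.0)/2 = 2.9 m; q_2 = 0.22 × 0.29 × 2.9 = 0.1850 m³/s
w_3 = (14.1 − 2.0)/2 = 6.05 m; q_3 = 0.31 × 0.46 × 6.05 = 0.8627 m³/s
w_4 = (16.6 − 5.8)/2 = 5.4 m; q_4 = 0.34 × 0.44 × 5.4 = 0.8078 m³/s
w_5 = (18.5 − 14.1)/2 = 2.2 m; q_5 = 0.18 × 0.19 × 2.2 = 0.07524 m³/s
Stations 1, 6 contribute zero (depth or velocity is 0).
Q = Σ qᵢ = 1.931 m³/s

1.93 m³/s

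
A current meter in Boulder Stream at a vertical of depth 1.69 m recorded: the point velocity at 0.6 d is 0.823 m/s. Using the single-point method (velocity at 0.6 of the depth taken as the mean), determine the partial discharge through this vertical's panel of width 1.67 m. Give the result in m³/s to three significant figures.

2.32 m³/s

v̄ = v₀.₆ = 0.823 m/s
q = v̄ × d × w = 0.8230 × 1.69 × 1.67 = 2.323 m³/s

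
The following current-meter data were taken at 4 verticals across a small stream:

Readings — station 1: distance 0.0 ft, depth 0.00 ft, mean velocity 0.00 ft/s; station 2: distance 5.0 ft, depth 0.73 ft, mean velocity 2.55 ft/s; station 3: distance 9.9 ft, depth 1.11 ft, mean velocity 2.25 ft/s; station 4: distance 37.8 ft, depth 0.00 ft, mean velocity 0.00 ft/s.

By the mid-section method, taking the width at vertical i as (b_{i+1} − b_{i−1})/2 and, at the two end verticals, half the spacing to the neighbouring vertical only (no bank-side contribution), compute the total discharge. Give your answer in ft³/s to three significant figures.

50.2 ft³/s

w_2 = (9.9 − 0.0)/2 = 4.95 ft; q_2 = 2.55 × 0.73 × 4.95 = 9.214 ft³/s
w_3 = (37.8 − 5.0)/2 = 16.4 ft; q_3 = 2.25 × 1.11 × 16.4 = 40.96 ft³/s
Stations 1, 4 contribute zero (depth or velocity is 0).
Q = Σ qᵢ = 50.17 ft³/s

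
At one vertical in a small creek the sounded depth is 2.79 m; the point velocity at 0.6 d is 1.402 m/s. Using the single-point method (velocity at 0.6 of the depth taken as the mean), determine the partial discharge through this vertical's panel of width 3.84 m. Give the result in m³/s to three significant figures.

v̄ = v₀.₆ = 1.402 m/s
q = v̄ × d × w = 1.402 × 2.79 × 3.84 = 15.02 m³/s

15.0 m³/s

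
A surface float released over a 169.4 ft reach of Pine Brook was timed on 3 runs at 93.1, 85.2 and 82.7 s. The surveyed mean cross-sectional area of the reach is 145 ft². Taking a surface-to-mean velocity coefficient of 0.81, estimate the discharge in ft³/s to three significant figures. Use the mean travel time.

229 ft³/s

t̄ = (93.1 + 85.2 + 82.7) / 3 = 87 s
v_surface = L / t̄ = 169.4 / 87 = 1.947 ft/s
v_mean = 0.81 × 1.947 = 1.577 ft/s
Q = A × v_mean = 145 × 1.577 = 228.7 ft³/s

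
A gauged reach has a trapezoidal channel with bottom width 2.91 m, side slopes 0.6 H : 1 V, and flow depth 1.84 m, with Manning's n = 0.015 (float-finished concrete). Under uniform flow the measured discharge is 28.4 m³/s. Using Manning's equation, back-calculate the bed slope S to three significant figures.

0.00322

A = (b + z·y)·y = (2.91 + 0.6×1.84)×1.84 = 7.386 m²
P = b + 2y√(1+z²) = 2.91 + 2×1.84×√(1+0.6²) = 7.202 m
R = A/P = 7.386/7.202 = 1.026 m
S = (Q·n / (1·A·R^(2/3)))² = (28.4×0.015 / (1×7.386×1.017))² = 0.003217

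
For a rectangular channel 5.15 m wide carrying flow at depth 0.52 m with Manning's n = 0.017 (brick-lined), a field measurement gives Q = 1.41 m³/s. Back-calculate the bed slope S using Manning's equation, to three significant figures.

A = b·y = 5.15 × 0.52 = 2.678 m²
P = b + 2y = 5.15 + 2×0.52 = 6.190 m
R = A/P = 2.678/6.190 = 0.4326 m
S = (Q·n / (1·A·R^(2/3)))² = (1.41×0.017 / (1×2.678×0.5720))² = 0.0002448

0.000245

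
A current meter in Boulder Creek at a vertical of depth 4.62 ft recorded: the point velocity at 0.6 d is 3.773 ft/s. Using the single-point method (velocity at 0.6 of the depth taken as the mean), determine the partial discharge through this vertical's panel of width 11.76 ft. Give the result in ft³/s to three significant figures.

v̄ = v₀.₆ = 3.773 ft/s
q = v̄ × d × w = 3.773 × 4.62 × 11.76 = 205.0 ft³/s

205 ft³/s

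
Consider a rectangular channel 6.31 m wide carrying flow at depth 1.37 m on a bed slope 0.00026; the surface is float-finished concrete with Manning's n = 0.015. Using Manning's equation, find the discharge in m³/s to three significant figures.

A = b·y = 6.31 × 1.37 = 8.645 m²
P = b + 2y = 6.31 + 2×1.37 = 9.050 m
R = A/P = 8.645/9.050 = 0.9552 m
Q = (1/n)·A·R^(2/3)·S^(1/2) = (1/0.015) × 8.645 × 0.9552^(2/3) × 0.00026^(1/2) = 9.013 m³/s

9.01 m³/s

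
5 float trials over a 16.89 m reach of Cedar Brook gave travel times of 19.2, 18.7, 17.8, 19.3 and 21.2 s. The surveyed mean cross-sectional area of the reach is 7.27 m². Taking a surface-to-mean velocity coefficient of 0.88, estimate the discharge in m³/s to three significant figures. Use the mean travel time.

5.62 m³/s

t̄ = (19.2 + 18.7 + 17.8 + 19.3 + 21.2) / 5 = 19.24 s
v_surface = L / t̄ = 16.89 / 19.24 = 0.8779 m/s
v_mean = 0.88 × 0.8779 = 0.7725 m/s
Q = A × v_mean = 7.27 × 0.7725 = 5.616 m³/s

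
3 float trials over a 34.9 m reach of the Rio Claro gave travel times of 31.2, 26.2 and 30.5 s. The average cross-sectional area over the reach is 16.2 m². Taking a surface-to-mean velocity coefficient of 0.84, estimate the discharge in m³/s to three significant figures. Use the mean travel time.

16.2 m³/s

t̄ = (31.2 + 26.2 + 30.5) / 3 = 29.3 s
v_surface = L / t̄ = 34.9 / 29.3 = 1.191 m/s
v_mean = 0.84 × 1.191 = 1.001 m/s
Q = A × v_mean = 16.2 × 1.001 = 16.21 m³/s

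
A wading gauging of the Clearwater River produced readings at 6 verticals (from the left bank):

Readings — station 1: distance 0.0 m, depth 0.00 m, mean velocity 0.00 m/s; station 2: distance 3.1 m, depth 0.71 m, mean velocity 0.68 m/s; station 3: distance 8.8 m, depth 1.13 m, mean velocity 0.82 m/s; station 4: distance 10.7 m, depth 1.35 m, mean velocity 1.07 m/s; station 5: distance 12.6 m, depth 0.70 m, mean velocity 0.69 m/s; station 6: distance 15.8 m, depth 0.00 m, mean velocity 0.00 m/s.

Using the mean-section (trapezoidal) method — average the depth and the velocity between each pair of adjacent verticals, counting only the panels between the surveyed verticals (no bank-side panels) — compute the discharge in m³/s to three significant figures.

8.63 m³/s

Panel 1-2: Δb = 3.1 m, d̄ = (0.00+0.71)/2 = 0.355, v̄ = (0.00+0.68)/2 = 0.34 → q = 3.1×0.355×0.34 = 0.3742 m³/s
Panel 2-3: Δb = 5.7 m, d̄ = (0.71+1.13)/2 = 0.92, v̄ = (0.68+0.82)/2 = 0.75 → q = 5.7×0.92×0.75 = 3.933 m³/s
Panel 3-4: Δb = 1.9 m, d̄ = (1.13+1.35)/2 = 1.24, v̄ = (0.82+1.07)/2 = 0.945 → q = 1.9×1.24×0.945 = 2.226 m³/s
Panel 4-5: Δb = 1.9 m, d̄ = (1.35+0.70)/2 = 1.025, v̄ = (1.07+0.69)/2 = 0.88 → q = 1.9×1.025×0.88 = 1.714 m³/s
Panel 5-6: Δb = 3.2 m, d̄ = (0.70+0.00)/2 = 0.35, v̄ = (0.69+0.00)/2 = 0.345 → q = 3.2×0.35×0.345 = 0.3864 m³/s
Q = Σ q = 8.634 m³/s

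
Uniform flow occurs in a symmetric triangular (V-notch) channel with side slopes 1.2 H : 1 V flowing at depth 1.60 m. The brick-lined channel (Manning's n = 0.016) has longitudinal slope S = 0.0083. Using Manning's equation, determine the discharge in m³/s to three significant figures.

A = z·y² = 1.2×1.60² = 3.072 m²
P = 2y√(1+z²) = 2×1.60×√(1+1.2²) = 4.999 m
R = A/P = 3.072/4.999 = 0.6146 m
Q = (1/n)·A·R^(2/3)·S^(1/2) = (1/0.016) × 3.072 × 0.6146^(2/3) × 0.0083^(1/2) = 12.64 m³/s

12.6 m³/s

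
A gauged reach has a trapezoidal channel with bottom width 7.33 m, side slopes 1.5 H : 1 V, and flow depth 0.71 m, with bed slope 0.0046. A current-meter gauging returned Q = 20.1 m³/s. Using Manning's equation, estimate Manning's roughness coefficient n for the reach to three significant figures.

0.0144

A = (b + z·y)·y = (7.33 + 1.5×0.71)×0.71 = 5.960 m²
P = b + 2y√(1+z²) = 7.33 + 2×0.71×√(1+1.5²) = 9.890 m
R = A/P = 5.960/9.890 = 0.6027 m
n = (1/Q)·A·R^(2/3)·S^(1/2) = (1/20.1) × 5.960 × 0.7135 × 0.06782 = 0.01435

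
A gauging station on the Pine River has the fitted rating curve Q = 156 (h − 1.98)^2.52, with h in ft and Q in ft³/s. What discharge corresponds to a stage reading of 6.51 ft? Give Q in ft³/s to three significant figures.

Q = 156 × (6.51 − 1.98)^2.52 = 156 × 4.53^2.52 = 7023 ft³/s

7020 ft³/s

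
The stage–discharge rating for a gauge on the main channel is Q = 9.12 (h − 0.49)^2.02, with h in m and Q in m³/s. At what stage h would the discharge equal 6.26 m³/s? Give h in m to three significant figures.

1.32 m

h − h₀ = (Q/C)^(1/b) = (6.26/9.12)^(1/2.02) = 0.8300 m
h = 0.49 + 0.8300 = 1.320 m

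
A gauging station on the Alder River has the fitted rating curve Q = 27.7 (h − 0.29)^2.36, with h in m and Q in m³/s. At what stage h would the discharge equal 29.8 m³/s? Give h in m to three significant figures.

h − h₀ = (Q/C)^(1/b) = (29.8/27.7)^(1/2.36) = 1.031 m
h = 0.29 + 1.031 = 1.321 m

1.32 m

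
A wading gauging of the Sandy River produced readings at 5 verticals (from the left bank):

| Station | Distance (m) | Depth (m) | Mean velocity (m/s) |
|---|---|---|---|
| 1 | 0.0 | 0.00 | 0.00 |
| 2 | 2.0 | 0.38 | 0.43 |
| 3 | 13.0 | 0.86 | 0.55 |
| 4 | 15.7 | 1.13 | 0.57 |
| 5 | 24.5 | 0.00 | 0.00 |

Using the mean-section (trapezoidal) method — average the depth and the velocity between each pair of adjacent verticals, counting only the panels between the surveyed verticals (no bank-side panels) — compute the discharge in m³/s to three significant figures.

Panel 1-2: Δb = 2 m, d̄ = (0.00+0.38)/2 = 0.19, v̄ = (0.00+0.43)/2 = 0.215 → q = 2×0.19×0.215 = 0.08170 m³/s
Panel 2-3: Δb = 11 m, d̄ = (0.38+0.86)/2 = 0.62, v̄ = (0.43+0.55)/2 = 0.49 → q = 11×0.62×0.49 = 3.342 m³/s
Panel 3-4: Δb = 2.7 m, d̄ = (0.86+1.13)/2 = 0.995, v̄ = (0.55+0.57)/2 = 0.56 → q = 2.7×0.995×0.56 = 1.504 m³/s
Panel 4-5: Δb = 8.8 m, d̄ = (1.13+0.00)/2 = 0.565, v̄ = (0.57+0.00)/2 = 0.285 → q = 8.8×0.565×0.285 = 1.417 m³/s
Q = Σ q = 6.345 m³/s

6.34 m³/s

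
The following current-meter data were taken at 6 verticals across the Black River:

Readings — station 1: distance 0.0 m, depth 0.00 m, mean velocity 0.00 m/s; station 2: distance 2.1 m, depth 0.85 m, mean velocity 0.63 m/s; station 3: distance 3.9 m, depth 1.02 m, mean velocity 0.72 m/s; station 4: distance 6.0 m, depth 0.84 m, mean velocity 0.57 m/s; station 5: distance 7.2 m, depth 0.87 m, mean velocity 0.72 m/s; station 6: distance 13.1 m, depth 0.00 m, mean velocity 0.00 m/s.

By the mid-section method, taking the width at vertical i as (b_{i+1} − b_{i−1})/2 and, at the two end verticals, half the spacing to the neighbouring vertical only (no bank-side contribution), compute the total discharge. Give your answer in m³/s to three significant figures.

w_2 = (3.9 − 0.0)/2 = 1.95 m; q_2 = 0.63 × 0.85 × 1.95 = 1.044 m³/s
w_3 = (6.0 − 2.1)/2 = 1.95 m; q_3 = 0.72 × 1.02 × 1.95 = 1.432 m³/s
w_4 = (7.2 − 3.9)/2 = 1.65 m; q_4 = 0.57 × 0.84 × 1.65 = 0.7900 m³/s
w_5 = (13.1 − 6.0)/2 = 3.55 m; q_5 = 0.72 × 0.87 × 3.55 = 2.224 m³/s
Stations 1, 6 contribute zero (depth or velocity is 0).
Q = Σ qᵢ = 5.490 m³/s

5.49 m³/s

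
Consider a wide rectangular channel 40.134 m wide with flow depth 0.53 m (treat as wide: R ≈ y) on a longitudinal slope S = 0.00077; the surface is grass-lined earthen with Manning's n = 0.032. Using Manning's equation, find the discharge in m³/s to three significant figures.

12.1 m³/s

A = b·y = 40.134 × 0.53 = 21.27 m²
Wide channel: R ≈ y = 0.53 m
Q = (1/n)·A·R^(2/3)·S^(1/2) = (1/0.032) × 21.27 × 0.5300^(2/3) × 0.00077^(1/2) = 12.08 m³/s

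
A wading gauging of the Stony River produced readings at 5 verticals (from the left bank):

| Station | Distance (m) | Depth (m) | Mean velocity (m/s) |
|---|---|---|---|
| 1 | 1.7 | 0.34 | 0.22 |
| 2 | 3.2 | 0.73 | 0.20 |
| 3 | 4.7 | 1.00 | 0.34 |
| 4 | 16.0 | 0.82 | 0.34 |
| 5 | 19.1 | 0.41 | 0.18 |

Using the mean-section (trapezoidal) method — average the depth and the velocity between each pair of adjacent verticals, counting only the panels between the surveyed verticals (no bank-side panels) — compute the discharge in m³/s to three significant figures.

4.51 m³/s

Panel 1-2: Δb = 1.5 m, d̄ = (0.34+0.73)/2 = 0.535, v̄ = (0.22+0.20)/2 = 0.21 → q = 1.5×0.535×0.21 = 0.1685 m³/s
Panel 2-3: Δb = 1.5 m, d̄ = (0.73+1.00)/2 = 0.865, v̄ = (0.20+0.34)/2 = 0.27 → q = 1.5×0.865×0.27 = 0.3503 m³/s
Panel 3-4: Δb = 11.3 m, d̄ = (1.00+0.82)/2 = 0.91, v̄ = (0.34+0.34)/2 = 0.34 → q = 11.3×0.91×0.34 = 3.496 m³/s
Panel 4-5: Δb = 3.1 m, d̄ = (0.82+0.41)/2 = 0.615, v̄ = (0.34+0.18)/2 = 0.26 → q = 3.1×0.615×0.26 = 0.4957 m³/s
Q = Σ q = 4.511 m³/s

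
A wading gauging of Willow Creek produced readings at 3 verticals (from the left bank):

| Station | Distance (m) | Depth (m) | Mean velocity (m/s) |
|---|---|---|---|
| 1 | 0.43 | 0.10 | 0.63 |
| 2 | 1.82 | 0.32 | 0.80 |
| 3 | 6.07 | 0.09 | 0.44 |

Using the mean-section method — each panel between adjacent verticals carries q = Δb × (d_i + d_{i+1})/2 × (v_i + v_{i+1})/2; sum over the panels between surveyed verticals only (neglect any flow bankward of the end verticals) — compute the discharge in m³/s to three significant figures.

Panel 1-2: Δb = 1.39 m, d̄ = (0.10+0.32)/2 = 0.21, v̄ = (0.63+0.80)/2 = 0.715 → q = 1.39×0.21×0.715 = 0.2087 m³/s
Panel 2-3: Δb = 4.25 m, d̄ = (0.32+0.09)/2 = 0.205, v̄ = (0.80+0.44)/2 = 0.62 → q = 4.25×0.205×0.62 = 0.5402 m³/s
Q = Σ q = 0.7489 m³/s

0.749 m³/s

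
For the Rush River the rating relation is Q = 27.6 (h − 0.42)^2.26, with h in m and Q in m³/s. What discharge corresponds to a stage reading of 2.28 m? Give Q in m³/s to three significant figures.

112 m³/s

Q = 27.6 × (2.28 − 0.42)^2.26 = 27.6 × 1.86^2.26 = 112.2 m³/s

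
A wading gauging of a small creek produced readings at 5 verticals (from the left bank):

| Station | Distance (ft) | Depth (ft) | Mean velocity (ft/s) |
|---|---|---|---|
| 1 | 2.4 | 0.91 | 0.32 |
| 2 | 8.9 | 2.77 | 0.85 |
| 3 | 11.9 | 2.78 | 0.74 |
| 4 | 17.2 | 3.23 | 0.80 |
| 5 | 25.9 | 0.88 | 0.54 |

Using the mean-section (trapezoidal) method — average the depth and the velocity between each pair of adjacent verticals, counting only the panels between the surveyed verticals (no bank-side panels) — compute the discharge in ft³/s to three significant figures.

Panel 1-2: Δb = 6.5 ft, d̄ = (0.91+2.77)/2 = 1.84, v̄ = (0.32+0.85)/2 = 0.585 → q = 6.5×1.84×0.585 = 6.997 ft³/s
Panel 2-3: Δb = 3 ft, d̄ = (2.77+2.78)/2 = 2.775, v̄ = (0.85+0.74)/2 = 0.795 → q = 3×2.775×0.795 = 6.618 ft³/s
Panel 3-4: Δb = 5.3 ft, d̄ = (2.78+3.23)/2 = 3.005, v̄ = (0.74+0.80)/2 = 0.77 → q = 5.3×3.005×0.77 = 12.26 ft³/s
Panel 4-5: Δb = 8.7 ft, d̄ = (3.23+0.88)/2 = 2.055, v̄ = (0.80+0.54)/2 = 0.67 → q = 8.7×2.055×0.67 = 11.98 ft³/s
Q = Σ q = 37.86 ft³/s

37.9 ft³/s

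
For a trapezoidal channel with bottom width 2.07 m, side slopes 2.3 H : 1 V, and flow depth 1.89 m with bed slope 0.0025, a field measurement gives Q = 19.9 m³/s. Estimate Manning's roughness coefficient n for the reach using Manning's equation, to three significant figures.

A = (b + z·y)·y = (2.07 + 2.3×1.89)×1.89 = 12.13 m²
P = b + 2y√(1+z²) = 2.07 + 2×1.89×√(1+2.3²) = 11.55 m
R = A/P = 12.13/11.55 = 1.050 m
n = (1/Q)·A·R^(2/3)·S^(1/2) = (1/19.9) × 12.13 × 1.033 × 0.05000 = 0.03148

0.0315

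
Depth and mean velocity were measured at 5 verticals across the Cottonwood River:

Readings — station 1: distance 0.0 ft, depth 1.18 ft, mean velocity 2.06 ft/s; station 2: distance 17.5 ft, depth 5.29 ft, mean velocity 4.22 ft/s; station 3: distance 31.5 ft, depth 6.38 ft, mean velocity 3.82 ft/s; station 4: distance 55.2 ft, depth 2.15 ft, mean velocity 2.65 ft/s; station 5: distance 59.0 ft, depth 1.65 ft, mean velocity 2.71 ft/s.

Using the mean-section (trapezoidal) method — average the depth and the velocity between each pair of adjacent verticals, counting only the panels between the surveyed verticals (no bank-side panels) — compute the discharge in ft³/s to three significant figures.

853 ft³/s

Panel 1-2: Δb = 17.5 ft, d̄ = (1.18+5.29)/2 = 3.235, v̄ = (2.06+4.22)/2 = 3.14 → q = 17.5×3.235×3.14 = 177.8 ft³/s
Panel 2-3: Δb = 14 ft, d̄ = (5.29+6.38)/2 = 5.835, v̄ = (4.22+3.82)/2 = 4.02 → q = 14×5.835×4.02 = 328.4 ft³/s
Panel 3-4: Δb = 23.7 ft, d̄ = (6.38+2.15)/2 = 4.265, v̄ = (3.82+2.65)/2 = 3.235 → q = 23.7×4.265×3.235 = 327.0 ft³/s
Panel 4-5: Δb = 3.8 ft, d̄ = (2.15+1.65)/2 = 1.9, v̄ = (2.65+2.71)/2 = 2.68 → q = 3.8×1.9×2.68 = 19.35 ft³/s
Q = Σ q = 852.5 ft³/s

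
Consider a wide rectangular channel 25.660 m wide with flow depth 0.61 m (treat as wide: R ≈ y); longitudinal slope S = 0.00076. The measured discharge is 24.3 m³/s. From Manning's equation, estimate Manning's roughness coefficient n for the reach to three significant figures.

A = b·y = 25.660 × 0.61 = 15.65 m²
Wide channel: R ≈ y = 0.61 m
n = (1/Q)·A·R^(2/3)·S^(1/2) = (1/24.3) × 15.65 × 0.7193 × 0.02757 = 0.01277

0.0128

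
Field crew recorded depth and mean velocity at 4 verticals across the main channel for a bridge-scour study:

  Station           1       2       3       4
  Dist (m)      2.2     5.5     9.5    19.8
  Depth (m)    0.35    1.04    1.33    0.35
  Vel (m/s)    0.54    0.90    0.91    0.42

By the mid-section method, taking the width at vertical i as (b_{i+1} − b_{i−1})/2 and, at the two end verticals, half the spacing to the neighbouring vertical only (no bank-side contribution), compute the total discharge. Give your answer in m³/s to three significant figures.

13.1 m³/s

w_1 = (5.5 − 2.2)/2 = 1.65 m; q_1 = 0.54 × 0.35 × 1.65 = 0.3119 m³/s
w_2 = (9.5 − 2.2)/2 = 3.65 m; q_2 = 0.90 × 1.04 × 3.65 = 3.416 m³/s
w_3 = (19.8 − 5.5)/2 = 7.15 m; q_3 = 0.91 × 1.33 × 7.15 = 8.654 m³/s
w_4 = (19.8 − 9.5)/2 = 5.15 m; q_4 = 0.42 × 0.35 × 5.15 = 0.7571 m³/s
Q = Σ qᵢ = 13.14 m³/s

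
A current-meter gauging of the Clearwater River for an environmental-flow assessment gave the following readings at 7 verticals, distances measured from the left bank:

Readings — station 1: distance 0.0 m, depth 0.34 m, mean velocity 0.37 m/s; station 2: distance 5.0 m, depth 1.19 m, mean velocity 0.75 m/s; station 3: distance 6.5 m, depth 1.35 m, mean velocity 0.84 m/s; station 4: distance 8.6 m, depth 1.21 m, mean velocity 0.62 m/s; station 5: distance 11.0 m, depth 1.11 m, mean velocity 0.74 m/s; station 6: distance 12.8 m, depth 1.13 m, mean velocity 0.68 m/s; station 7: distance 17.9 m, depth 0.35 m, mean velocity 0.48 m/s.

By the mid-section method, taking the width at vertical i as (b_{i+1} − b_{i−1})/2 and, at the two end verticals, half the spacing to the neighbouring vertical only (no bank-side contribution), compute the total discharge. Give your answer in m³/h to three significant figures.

w_1 = (5.0 − 0.0)/2 = 2.5 m; q_1 = 0.37 × 0.34 × 2.5 = 0.3145 m³/s
w_2 = (6.5 − 0.0)/2 = 3.25 m; q_2 = 0.75 × 1.19 × 3.25 = 2.901 m³/s
w_3 = (8.6 − 5.0)/2 = 1.8 m; q_3 = 0.84 × 1.35 × 1.8 = 2.041 m³/s
w_4 = (11.0 − 6.5)/2 = 2.25 m; q_4 = 0.62 × 1.21 × 2.25 = 1.688 m³/s
w_5 = (12.8 − 8.6)/2 = 2.1 m; q_5 = 0.74 × 1.11 × 2.1 = 1.725 m³/s
w_6 = (17.9 − 11.0)/2 = 3.45 m; q_6 = 0.68 × 1.13 × 3.45 = 2.651 m³/s
w_7 = (17.9 − 12.8)/2 = 2.55 m; q_7 = 0.48 × 0.35 × 2.55 = 0.4284 m³/s
Q = Σ qᵢ = 11.75 m³/s
= 11.75 × 3600 = 42290 m³/h

42300 m³/h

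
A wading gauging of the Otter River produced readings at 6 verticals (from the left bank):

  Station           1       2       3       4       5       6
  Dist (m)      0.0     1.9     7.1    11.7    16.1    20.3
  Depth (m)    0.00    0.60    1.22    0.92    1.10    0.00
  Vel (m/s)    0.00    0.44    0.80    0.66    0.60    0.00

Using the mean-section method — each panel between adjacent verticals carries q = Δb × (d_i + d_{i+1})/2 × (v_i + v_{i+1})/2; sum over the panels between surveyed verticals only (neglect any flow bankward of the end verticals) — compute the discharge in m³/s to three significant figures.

10.1 m³/s

Panel 1-2: Δb = 1.9 m, d̄ = (0.00+0.60)/2 = 0.3, v̄ = (0.00+0.44)/2 = 0.22 → q = 1.9×0.3×0.22 = 0.1254 m³/s
Panel 2-3: Δb = 5.2 m, d̄ = (0.60+1.22)/2 = 0.91, v̄ = (0.44+0.80)/2 = 0.62 → q = 5.2×0.91×0.62 = 2.934 m³/s
Panel 3-4: Δb = 4.6 m, d̄ = (1.22+0.92)/2 = 1.07, v̄ = (0.80+0.66)/2 = 0.73 → q = 4.6×1.07×0.73 = 3.593 m³/s
Panel 4-5: Δb = 4.4 m, d̄ = (0.92+1.10)/2 = 1.01, v̄ = (0.66+0.60)/2 = 0.63 → q = 4.4×1.01×0.63 = 2.800 m³/s
Panel 5-6: Δb = 4.2 m, d̄ = (1.10+0.00)/2 = 0.55, v̄ = (0.60+0.00)/2 = 0.3 → q = 4.2×0.55×0.3 = 0.6930 m³/s
Q = Σ q = 10.15 m³/s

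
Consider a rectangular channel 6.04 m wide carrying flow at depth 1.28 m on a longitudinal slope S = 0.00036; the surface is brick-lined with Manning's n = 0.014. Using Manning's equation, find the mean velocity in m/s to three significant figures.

A = b·y = 6.04 × 1.28 = 7.731 m²
P = b + 2y = 6.04 + 2×1.28 = 8.600 m
R = A/P = 7.731/8.600 = 0.8990 m
Q = (1/n)·A·R^(2/3)·S^(1/2) = (1/0.014) × 7.731 × 0.8990^(2/3) × 0.00036^(1/2) = 9.760 m³/s
V = Q/A = 9.760/7.731 = 1.262 m/s

1.26 m/s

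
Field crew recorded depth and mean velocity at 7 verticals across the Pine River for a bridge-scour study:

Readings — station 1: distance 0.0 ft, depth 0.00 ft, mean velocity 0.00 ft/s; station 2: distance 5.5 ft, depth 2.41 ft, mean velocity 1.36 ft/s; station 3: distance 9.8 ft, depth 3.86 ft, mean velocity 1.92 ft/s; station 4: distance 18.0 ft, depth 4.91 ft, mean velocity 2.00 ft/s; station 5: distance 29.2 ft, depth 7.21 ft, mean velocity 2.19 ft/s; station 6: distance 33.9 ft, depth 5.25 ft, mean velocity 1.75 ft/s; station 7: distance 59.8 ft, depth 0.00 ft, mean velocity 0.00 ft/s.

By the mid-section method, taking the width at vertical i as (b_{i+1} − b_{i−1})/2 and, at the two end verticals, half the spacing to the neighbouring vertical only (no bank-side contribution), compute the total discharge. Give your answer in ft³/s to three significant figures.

424 ft³/s

w_2 = (9.8 − 0.0)/2 = 4.9 ft; q_2 = 1.36 × 2.41 × 4.9 = 16.06 ft³/s
w_3 = (18.0 − 5.5)/2 = 6.25 ft; q_3 = 1.92 × 3.86 × 6.25 = 46.32 ft³/s
w_4 = (29.2 − 9.8)/2 = 9.7 ft; q_4 = 2.00 × 4.91 × 9.7 = 95.25 ft³/s
w_5 = (33.9 − 18.0)/2 = 7.95 ft; q_5 = 2.19 × 7.21 × 7.95 = 125.5 ft³/s
w_6 = (59.8 − 29.2)/2 = 15.3 ft; q_6 = 1.75 × 5.25 × 15.3 = 140.6 ft³/s
Stations 1, 7 contribute zero (depth or velocity is 0).
Q = Σ qᵢ = 423.7 ft³/s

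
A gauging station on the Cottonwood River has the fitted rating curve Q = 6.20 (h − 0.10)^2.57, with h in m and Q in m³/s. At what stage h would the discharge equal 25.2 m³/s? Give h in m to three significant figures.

1.83 m

h − h₀ = (Q/C)^(1/b) = (25.2/6.20)^(1/2.57) = 1.726 m
h = 0.10 + 1.726 = 1.826 m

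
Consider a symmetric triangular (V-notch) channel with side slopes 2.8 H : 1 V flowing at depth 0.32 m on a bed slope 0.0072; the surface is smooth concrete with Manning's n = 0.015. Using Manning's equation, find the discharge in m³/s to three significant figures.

0.459 m³/s

A = z·y² = 2.8×0.32² = 0.2867 m²
P = 2y√(1+z²) = 2×0.32×√(1+2.8²) = 1.903 m
R = A/P = 0.2867/1.903 = 0.1507 m
Q = (1/n)·A·R^(2/3)·S^(1/2) = (1/0.015) × 0.2867 × 0.1507^(2/3) × 0.0072^(1/2) = 0.4593 m³/s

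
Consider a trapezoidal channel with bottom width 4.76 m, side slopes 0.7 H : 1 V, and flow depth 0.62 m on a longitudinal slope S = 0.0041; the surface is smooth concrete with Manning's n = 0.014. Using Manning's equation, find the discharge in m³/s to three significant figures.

9.44 m³/s

A = (b + z·y)·y = (4.76 + 0.7×0.62)×0.62 = 3.220 m²
P = b + 2y√(1+z²) = 4.76 + 2×0.62×√(1+0.7²) = 6.274 m
R = A/P = 3.220/6.274 = 0.5133 m
Q = (1/n)·A·R^(2/3)·S^(1/2) = (1/0.014) × 3.220 × 0.5133^(2/3) × 0.0041^(1/2) = 9.442 m³/s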